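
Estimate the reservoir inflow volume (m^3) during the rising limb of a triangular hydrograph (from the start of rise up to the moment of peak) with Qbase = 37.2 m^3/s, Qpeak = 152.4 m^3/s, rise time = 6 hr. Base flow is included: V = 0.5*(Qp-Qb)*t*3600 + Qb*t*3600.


V = 0.5*(152.4 - 37.2)*6*3600 + 37.2*6*3600 = 2.0477e+06 m^3


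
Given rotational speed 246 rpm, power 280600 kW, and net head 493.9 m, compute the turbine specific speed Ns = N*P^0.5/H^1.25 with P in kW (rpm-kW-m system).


Ns = 246 * 280600^0.5 / 493.9^1.25 = 55.9668


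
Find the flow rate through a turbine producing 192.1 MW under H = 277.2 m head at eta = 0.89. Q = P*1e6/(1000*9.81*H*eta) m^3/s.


Q = 192.1 * 1e6 / (1000 * 9.81 * 277.2 * 0.89) = 79.3734 m^3/s


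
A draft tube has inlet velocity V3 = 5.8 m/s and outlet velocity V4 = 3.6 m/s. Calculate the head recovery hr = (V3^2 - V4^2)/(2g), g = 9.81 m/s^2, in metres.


hr = (5.8^2 - 3.6^2) / (2*9.81) = 1.0540 m


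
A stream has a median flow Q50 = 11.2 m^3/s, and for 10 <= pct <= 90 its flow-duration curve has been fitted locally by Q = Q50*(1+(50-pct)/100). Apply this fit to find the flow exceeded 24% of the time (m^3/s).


Q = 11.2 * (1 + (50 - 24)/100) = 14.1120 m^3/s


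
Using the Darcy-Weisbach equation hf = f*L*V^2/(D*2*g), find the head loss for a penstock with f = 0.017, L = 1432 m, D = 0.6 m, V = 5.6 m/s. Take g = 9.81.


hf = 0.017 * 1432 * 5.6^2 / (0.6 * 2 * 9.81) = 64.8512 m


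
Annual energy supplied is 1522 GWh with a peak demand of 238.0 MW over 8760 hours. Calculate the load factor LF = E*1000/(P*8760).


LF = 1522 * 1000 / (238.0 * 8760) = 0.7300


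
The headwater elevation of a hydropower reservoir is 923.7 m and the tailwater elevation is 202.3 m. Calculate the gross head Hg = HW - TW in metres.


Hg = 923.7 - 202.3 = 721.4000 m


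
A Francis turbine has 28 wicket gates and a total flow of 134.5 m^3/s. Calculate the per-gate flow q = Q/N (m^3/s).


q = 134.5 / 28 = 4.8036 m^3/s


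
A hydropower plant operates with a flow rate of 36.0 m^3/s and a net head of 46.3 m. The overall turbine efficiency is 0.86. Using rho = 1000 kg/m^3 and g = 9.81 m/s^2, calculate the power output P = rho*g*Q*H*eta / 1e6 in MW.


P = 1000 * 9.81 * 36.0 * 46.3 * 0.86 / 1e6 = 14.0621 MW


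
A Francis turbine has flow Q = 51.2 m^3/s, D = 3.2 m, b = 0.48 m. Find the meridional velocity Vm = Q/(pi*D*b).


Vm = 51.2 / (pi * 3.2 * 0.48) = 10.6103 m/s


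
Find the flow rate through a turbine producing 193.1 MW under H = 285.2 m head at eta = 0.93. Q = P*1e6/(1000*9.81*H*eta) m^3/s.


Q = 193.1 * 1e6 / (1000 * 9.81 * 285.2 * 0.93) = 74.2131 m^3/s


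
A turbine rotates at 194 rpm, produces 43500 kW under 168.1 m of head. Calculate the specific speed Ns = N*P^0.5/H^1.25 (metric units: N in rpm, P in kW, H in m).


Ns = 194 * 43500^0.5 / 168.1^1.25 = 66.8477


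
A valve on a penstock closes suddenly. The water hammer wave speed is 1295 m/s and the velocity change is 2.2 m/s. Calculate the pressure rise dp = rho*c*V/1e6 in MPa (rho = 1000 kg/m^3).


dp = 1000 * 1295 * 2.2 / 1e6 = 2.8490 MPa


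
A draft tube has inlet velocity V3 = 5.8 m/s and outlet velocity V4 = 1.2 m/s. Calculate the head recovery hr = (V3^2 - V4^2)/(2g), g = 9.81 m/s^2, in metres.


hr = (5.8^2 - 1.2^2) / (2*9.81) = 1.6412 m


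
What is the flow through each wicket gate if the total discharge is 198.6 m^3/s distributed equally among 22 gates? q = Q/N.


q = 198.6 / 22 = 9.0273 m^3/s


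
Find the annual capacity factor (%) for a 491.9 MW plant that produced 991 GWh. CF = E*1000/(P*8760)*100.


CF = 991 * 1000 / (491.9 * 8760) * 100 = 22.9981 %


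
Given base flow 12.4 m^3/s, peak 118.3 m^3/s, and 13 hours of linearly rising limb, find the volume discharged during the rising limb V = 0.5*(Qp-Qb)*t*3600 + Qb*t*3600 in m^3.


V = 0.5*(118.3 - 12.4)*13*3600 + 12.4*13*3600 = 3.0584e+06 m^3


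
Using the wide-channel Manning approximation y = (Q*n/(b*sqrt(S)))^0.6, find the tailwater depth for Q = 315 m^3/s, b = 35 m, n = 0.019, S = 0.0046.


y = (315 * 0.019 / (35 * 0.0046^0.5))^0.6 = 1.7417 m


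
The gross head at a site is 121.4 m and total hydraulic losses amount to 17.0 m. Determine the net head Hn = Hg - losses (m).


Hn = 121.4 - 17.0 = 104.4000 m


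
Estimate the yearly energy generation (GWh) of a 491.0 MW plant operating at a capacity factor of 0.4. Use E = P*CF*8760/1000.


E = 491.0 * 0.4 * 8760 / 1000 = 1720.4640 GWh


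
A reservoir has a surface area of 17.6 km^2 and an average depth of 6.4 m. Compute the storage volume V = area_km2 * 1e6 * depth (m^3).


V = 17.6 * 1e6 * 6.4 = 1.1264e+08 m^3


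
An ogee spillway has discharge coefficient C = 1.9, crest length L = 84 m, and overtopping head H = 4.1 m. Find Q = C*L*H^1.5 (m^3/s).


Q = 1.9 * 84 * 4.1^1.5 = 1324.9780 m^3/s


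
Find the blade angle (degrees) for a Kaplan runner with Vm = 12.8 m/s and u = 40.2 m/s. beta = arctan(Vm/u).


beta = arctan(12.8 / 40.2) = 17.6619 degrees


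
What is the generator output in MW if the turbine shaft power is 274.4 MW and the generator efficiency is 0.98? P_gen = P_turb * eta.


P_gen = 274.4 * 0.98 = 268.9120 MW


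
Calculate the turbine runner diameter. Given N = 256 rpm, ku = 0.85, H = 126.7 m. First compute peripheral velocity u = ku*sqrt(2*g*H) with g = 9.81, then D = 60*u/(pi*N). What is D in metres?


u = 0.85 * sqrt(2*9.81*126.7) = 42.3796 m/s
D = 60 * 42.3796 / (pi * 256) = 3.1617 m


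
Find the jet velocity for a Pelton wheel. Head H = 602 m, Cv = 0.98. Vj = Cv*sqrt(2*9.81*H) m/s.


Vj = 0.98 * sqrt(2*9.81*602) = 106.5059 m/s


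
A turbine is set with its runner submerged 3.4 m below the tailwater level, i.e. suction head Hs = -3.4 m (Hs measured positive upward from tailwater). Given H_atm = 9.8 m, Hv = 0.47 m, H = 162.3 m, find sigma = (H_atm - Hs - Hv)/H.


sigma = (9.8 - (-3.4) - 0.47) / 162.3 = 0.0784


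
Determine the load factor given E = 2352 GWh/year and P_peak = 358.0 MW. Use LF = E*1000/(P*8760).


LF = 2352 * 1000 / (358.0 * 8760) = 0.7500


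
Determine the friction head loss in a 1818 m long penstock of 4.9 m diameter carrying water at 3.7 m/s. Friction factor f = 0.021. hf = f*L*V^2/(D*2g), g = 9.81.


hf = 0.021 * 1818 * 3.7^2 / (4.9 * 2 * 9.81) = 5.4365 m


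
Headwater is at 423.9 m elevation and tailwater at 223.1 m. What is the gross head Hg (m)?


Hg = 423.9 - 223.1 = 200.8000 m


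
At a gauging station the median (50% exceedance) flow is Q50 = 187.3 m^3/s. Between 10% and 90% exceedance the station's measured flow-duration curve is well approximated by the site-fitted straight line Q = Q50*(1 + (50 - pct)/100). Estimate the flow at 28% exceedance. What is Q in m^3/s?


Q = 187.3 * (1 + (50 - 28)/100) = 228.5060 m^3/s


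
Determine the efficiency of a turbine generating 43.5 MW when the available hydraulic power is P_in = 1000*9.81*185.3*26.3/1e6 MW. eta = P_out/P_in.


P_in = 1000 * 9.81 * 185.3 * 26.3 / 1e6 = 47.8080 MW
eta = 43.5 / 47.8080 = 0.9099


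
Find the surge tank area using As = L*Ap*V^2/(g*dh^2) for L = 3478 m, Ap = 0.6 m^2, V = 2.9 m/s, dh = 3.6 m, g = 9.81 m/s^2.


As = 3478 * 0.6 * 2.9^2 / (9.81 * 3.6^2) = 138.0393 m^2


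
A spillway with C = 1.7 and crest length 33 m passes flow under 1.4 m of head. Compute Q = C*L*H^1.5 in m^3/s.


Q = 1.7 * 33 * 1.4^1.5 = 92.9298 m^3/s


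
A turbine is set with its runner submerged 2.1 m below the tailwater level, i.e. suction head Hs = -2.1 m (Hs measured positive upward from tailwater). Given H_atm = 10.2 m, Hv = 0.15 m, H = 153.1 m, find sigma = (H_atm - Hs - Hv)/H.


sigma = (10.2 - (-2.1) - 0.15) / 153.1 = 0.0794


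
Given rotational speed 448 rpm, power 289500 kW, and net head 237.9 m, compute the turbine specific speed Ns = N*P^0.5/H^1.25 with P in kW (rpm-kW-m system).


Ns = 448 * 289500^0.5 / 237.9^1.25 = 257.9938


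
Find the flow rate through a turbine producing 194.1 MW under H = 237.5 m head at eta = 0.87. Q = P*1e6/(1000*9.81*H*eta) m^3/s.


Q = 194.1 * 1e6 / (1000 * 9.81 * 237.5 * 0.87) = 95.7577 m^3/s


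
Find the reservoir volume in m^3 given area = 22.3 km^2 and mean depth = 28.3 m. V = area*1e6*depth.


V = 22.3 * 1e6 * 28.3 = 6.3109e+08 m^3


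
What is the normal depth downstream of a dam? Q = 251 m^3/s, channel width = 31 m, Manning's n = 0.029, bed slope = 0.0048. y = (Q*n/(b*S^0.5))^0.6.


y = (251 * 0.029 / (31 * 0.0048^0.5))^0.6 = 2.0800 m


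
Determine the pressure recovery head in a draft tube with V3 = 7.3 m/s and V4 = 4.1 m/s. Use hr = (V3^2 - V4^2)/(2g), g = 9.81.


hr = (7.3^2 - 4.1^2) / (2*9.81) = 1.8593 m


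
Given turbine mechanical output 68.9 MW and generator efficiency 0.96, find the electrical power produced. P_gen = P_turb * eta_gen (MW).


P_gen = 68.9 * 0.96 = 66.1440 MW


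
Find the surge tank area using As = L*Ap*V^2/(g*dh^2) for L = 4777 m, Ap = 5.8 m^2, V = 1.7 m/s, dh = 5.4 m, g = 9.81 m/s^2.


As = 4777 * 5.8 * 1.7^2 / (9.81 * 5.4^2) = 279.9140 m^2


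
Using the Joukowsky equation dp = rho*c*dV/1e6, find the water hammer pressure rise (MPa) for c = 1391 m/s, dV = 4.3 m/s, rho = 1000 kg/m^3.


dp = 1000 * 1391 * 4.3 / 1e6 = 5.9813 MPa


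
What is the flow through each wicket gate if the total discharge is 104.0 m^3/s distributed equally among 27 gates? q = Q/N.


q = 104.0 / 27 = 3.8519 m^3/s


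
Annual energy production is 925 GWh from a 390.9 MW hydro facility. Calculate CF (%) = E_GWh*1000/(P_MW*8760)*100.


CF = 925 * 1000 / (390.9 * 8760) * 100 = 27.0129 %


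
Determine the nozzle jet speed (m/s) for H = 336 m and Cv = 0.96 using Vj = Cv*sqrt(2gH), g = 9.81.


Vj = 0.96 * sqrt(2*9.81*336) = 77.9454 m/s


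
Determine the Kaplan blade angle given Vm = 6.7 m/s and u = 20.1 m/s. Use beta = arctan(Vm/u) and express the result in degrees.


beta = arctan(6.7 / 20.1) = 18.4349 degrees


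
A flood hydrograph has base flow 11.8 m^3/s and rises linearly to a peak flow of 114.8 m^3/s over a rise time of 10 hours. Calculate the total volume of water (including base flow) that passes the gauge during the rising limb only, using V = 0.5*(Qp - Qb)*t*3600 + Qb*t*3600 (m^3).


V = 0.5*(114.8 - 11.8)*10*3600 + 11.8*10*3600 = 2.2788e+06 m^3


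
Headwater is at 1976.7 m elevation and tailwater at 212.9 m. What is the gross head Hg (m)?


Hg = 1976.7 - 212.9 = 1763.8000 m


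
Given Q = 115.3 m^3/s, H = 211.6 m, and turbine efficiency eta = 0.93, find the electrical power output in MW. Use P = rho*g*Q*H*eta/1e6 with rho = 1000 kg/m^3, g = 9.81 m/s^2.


P = 1000 * 9.81 * 115.3 * 211.6 * 0.93 / 1e6 = 222.5855 MW


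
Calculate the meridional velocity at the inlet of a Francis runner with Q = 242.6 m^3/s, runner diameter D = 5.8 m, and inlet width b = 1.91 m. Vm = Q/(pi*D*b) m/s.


Vm = 242.6 / (pi * 5.8 * 1.91) = 6.9708 m/s


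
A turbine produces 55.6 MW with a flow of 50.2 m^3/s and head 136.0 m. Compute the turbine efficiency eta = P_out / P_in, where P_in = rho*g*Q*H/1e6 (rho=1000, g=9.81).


P_in = 1000 * 9.81 * 50.2 * 136.0 / 1e6 = 66.9748 MW
eta = 55.6 / 66.9748 = 0.8302


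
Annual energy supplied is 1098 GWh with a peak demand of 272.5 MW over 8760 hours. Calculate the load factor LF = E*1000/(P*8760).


LF = 1098 * 1000 / (272.5 * 8760) = 0.4600


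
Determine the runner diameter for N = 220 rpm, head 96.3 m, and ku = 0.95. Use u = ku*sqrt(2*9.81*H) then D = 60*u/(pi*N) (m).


u = 0.95 * sqrt(2*9.81*96.3) = 41.2939 m/s
D = 60 * 41.2939 / (pi * 220) = 3.5848 m


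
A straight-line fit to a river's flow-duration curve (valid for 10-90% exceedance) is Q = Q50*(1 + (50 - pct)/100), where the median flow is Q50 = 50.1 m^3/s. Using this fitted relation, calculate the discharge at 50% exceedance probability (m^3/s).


Q = 50.1 * (1 + (50 - 50)/100) = 50.1000 m^3/s


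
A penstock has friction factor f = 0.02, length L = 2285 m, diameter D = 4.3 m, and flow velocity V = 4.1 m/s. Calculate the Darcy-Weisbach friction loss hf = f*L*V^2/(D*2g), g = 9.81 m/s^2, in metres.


hf = 0.02 * 2285 * 4.1^2 / (4.3 * 2 * 9.81) = 9.1058 m


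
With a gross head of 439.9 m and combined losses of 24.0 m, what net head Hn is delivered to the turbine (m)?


Hn = 439.9 - 24.0 = 415.9000 m


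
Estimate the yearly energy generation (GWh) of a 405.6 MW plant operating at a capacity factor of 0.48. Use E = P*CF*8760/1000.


E = 405.6 * 0.48 * 8760 / 1000 = 1705.4669 GWh


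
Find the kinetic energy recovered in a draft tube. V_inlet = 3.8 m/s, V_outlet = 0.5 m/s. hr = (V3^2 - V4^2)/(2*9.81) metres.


hr = (3.8^2 - 0.5^2) / (2*9.81) = 0.7232 m


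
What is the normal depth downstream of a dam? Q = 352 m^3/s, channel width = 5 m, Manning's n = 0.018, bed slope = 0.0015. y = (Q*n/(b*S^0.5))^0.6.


y = (352 * 0.018 / (5 * 0.0015^0.5))^0.6 = 8.1074 m


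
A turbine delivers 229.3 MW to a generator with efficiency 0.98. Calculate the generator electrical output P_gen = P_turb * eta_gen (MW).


P_gen = 229.3 * 0.98 = 224.7140 MW


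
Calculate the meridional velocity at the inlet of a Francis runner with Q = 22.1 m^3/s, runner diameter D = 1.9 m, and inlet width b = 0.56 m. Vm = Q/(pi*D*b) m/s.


Vm = 22.1 / (pi * 1.9 * 0.56) = 6.6115 m/s


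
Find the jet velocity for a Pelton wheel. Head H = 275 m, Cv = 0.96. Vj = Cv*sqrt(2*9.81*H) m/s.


Vj = 0.96 * sqrt(2*9.81*275) = 70.5159 m/s


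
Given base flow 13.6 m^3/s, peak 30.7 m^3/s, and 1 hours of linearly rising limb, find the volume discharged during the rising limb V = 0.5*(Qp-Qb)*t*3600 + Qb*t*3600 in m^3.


V = 0.5*(30.7 - 13.6)*1*3600 + 13.6*1*3600 = 79740.0000 m^3


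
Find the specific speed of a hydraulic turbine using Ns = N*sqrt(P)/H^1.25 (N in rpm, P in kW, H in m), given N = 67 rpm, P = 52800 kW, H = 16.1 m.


Ns = 67 * 52800^0.5 / 16.1^1.25 = 477.3747


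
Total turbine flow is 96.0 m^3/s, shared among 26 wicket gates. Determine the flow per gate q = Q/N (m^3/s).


q = 96.0 / 26 = 3.6923 m^3/s


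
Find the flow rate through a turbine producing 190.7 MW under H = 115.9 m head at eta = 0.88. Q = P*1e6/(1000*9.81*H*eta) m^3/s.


Q = 190.7 * 1e6 / (1000 * 9.81 * 115.9 * 0.88) = 190.5968 m^3/s


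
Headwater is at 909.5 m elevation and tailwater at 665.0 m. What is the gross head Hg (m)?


Hg = 909.5 - 665.0 = 244.5000 m


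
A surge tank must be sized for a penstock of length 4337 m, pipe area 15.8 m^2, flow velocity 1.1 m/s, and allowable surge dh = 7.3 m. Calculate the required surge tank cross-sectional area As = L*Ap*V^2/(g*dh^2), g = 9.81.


As = 4337 * 15.8 * 1.1^2 / (9.81 * 7.3^2) = 158.6051 m^2


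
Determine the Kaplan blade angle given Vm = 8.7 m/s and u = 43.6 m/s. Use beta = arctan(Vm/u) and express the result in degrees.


beta = arctan(8.7 / 43.6) = 11.2847 degrees


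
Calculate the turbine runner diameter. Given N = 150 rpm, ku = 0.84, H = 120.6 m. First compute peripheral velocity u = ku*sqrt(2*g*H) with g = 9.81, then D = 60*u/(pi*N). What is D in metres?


u = 0.84 * sqrt(2*9.81*120.6) = 40.8604 m/s
D = 60 * 40.8604 / (pi * 150) = 5.2025 m


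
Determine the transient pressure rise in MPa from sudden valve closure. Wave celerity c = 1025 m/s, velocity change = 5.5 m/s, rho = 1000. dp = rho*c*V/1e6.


dp = 1000 * 1025 * 5.5 / 1e6 = 5.6375 MPa


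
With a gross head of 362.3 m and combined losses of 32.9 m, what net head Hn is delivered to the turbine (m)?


Hn = 362.3 - 32.9 = 329.4000 m


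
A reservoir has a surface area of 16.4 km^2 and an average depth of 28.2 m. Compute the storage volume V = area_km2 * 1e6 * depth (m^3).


V = 16.4 * 1e6 * 28.2 = 4.6248e+08 m^3


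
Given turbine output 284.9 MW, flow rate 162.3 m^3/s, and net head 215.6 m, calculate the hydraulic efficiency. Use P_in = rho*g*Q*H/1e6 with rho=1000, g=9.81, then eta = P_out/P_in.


P_in = 1000 * 9.81 * 162.3 * 215.6 / 1e6 = 343.2703 MW
eta = 284.9 / 343.2703 = 0.8300


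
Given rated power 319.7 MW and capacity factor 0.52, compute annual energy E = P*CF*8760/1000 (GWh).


E = 319.7 * 0.52 * 8760 / 1000 = 1456.2974 GWh


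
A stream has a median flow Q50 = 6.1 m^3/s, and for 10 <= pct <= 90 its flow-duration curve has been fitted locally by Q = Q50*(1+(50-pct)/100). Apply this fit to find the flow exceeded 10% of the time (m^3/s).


Q = 6.1 * (1 + (50 - 10)/100) = 8.5400 m^3/s


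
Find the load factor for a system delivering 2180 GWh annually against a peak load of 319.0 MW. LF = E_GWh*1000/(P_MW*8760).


LF = 2180 * 1000 / (319.0 * 8760) = 0.7801


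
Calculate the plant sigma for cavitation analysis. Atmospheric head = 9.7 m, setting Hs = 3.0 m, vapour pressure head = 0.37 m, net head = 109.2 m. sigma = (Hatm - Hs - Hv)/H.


sigma = (9.7 - 3.0 - 0.37) / 109.2 = 0.0580


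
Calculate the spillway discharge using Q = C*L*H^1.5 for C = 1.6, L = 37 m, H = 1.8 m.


Q = 1.6 * 37 * 1.8^1.5 = 142.9652 m^3/s


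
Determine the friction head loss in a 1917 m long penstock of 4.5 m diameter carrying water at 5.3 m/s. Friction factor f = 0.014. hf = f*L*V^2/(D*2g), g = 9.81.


hf = 0.014 * 1917 * 5.3^2 / (4.5 * 2 * 9.81) = 8.5387 m


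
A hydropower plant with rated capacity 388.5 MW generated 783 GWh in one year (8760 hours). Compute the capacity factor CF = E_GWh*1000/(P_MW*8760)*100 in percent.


CF = 783 * 1000 / (388.5 * 8760) * 100 = 23.0074 %


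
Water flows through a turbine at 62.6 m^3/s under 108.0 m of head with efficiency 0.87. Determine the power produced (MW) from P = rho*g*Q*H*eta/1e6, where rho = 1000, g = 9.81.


P = 1000 * 9.81 * 62.6 * 108.0 * 0.87 / 1e6 = 57.7014 MW


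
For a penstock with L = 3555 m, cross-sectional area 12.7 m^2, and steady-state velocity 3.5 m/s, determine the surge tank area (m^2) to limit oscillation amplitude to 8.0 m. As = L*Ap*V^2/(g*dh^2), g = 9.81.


As = 3555 * 12.7 * 3.5^2 / (9.81 * 8.0^2) = 880.9078 m^2


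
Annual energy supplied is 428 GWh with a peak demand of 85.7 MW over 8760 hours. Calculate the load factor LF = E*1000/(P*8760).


LF = 428 * 1000 / (85.7 * 8760) = 0.5701


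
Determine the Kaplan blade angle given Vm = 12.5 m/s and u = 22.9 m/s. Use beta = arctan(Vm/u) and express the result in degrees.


beta = arctan(12.5 / 22.9) = 28.6280 degrees


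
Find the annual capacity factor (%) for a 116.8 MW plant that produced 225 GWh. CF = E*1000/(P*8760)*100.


CF = 225 * 1000 / (116.8 * 8760) * 100 = 21.9905 %


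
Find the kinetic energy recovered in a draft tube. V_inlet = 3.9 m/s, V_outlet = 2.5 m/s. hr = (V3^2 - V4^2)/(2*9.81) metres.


hr = (3.9^2 - 2.5^2) / (2*9.81) = 0.4567 m


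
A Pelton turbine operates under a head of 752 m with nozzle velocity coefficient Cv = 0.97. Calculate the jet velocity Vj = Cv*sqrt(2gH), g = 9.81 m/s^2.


Vj = 0.97 * sqrt(2*9.81*752) = 117.8230 m/s


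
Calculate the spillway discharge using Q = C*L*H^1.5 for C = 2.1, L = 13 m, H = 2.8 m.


Q = 2.1 * 13 * 2.8^1.5 = 127.9086 m^3/s


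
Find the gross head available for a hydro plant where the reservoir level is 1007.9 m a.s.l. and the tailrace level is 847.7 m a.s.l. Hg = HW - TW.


Hg = 1007.9 - 847.7 = 160.2000 m


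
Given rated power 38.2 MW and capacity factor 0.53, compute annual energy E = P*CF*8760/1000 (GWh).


E = 38.2 * 0.53 * 8760 / 1000 = 177.3550 GWh


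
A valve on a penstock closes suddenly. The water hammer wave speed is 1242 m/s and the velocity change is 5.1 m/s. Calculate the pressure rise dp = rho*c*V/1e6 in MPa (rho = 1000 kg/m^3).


dp = 1000 * 1242 * 5.1 / 1e6 = 6.3342 MPa


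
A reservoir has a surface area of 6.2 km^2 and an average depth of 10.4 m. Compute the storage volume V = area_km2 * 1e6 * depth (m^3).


V = 6.2 * 1e6 * 10.4 = 6.4480e+07 m^3


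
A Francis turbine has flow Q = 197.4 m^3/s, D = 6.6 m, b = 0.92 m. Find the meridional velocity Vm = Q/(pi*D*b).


Vm = 197.4 / (pi * 6.6 * 0.92) = 10.3482 m/s


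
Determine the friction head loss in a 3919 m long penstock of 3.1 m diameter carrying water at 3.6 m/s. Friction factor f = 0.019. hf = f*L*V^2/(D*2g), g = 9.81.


hf = 0.019 * 3919 * 3.6^2 / (3.1 * 2 * 9.81) = 15.8662 m


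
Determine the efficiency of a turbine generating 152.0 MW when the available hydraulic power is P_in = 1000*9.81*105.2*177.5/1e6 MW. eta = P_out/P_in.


P_in = 1000 * 9.81 * 105.2 * 177.5 / 1e6 = 183.1821 MW
eta = 152.0 / 183.1821 = 0.8298


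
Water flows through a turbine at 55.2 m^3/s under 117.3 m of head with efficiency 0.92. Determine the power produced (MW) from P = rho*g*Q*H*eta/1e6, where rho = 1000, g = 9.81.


P = 1000 * 9.81 * 55.2 * 117.3 * 0.92 / 1e6 = 58.4378 MW


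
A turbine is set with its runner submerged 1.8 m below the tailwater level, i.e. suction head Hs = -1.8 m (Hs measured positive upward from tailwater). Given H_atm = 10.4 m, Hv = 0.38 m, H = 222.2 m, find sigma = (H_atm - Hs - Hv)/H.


sigma = (10.4 - (-1.8) - 0.38) / 222.2 = 0.0532


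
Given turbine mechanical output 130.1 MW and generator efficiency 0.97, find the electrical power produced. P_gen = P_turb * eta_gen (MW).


P_gen = 130.1 * 0.97 = 126.1970 MW


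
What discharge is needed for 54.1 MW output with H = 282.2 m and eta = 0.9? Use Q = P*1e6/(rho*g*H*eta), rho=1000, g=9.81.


Q = 54.1 * 1e6 / (1000 * 9.81 * 282.2 * 0.9) = 21.7134 m^3/s


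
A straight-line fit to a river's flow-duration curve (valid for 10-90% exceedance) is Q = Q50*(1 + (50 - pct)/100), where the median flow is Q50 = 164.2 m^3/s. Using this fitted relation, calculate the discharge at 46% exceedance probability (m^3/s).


Q = 164.2 * (1 + (50 - 46)/100) = 170.7680 m^3/s


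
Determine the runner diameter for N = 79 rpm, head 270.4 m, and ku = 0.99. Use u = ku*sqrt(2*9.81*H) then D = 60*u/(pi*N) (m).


u = 0.99 * sqrt(2*9.81*270.4) = 72.1088 m/s
D = 60 * 72.1088 / (pi * 79) = 17.4326 m


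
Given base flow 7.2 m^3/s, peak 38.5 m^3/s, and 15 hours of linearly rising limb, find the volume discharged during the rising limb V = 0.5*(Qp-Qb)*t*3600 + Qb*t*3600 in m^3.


V = 0.5*(38.5 - 7.2)*15*3600 + 7.2*15*3600 = 1.2339e+06 m^3


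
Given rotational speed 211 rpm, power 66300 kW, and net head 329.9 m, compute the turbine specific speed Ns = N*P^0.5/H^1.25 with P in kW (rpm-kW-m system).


Ns = 211 * 66300^0.5 / 329.9^1.25 = 38.6422


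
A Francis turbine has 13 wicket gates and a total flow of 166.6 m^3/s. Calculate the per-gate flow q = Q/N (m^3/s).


q = 166.6 / 13 = 12.8154 m^3/s


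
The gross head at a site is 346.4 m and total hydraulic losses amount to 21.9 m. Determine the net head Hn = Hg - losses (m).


Hn = 346.4 - 21.9 = 324.5000 m


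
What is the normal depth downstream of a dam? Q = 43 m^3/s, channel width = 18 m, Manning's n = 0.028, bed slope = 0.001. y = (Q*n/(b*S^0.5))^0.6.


y = (43 * 0.028 / (18 * 0.001^0.5))^0.6 = 1.5675 m


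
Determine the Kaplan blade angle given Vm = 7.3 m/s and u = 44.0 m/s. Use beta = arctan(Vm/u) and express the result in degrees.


beta = arctan(7.3 / 44.0) = 9.4201 degrees


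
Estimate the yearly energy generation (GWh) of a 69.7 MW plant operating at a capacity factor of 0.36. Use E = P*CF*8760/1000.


E = 69.7 * 0.36 * 8760 / 1000 = 219.8059 GWh


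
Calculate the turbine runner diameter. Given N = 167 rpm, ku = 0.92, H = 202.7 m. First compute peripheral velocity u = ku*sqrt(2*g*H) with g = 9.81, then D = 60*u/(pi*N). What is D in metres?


u = 0.92 * sqrt(2*9.81*202.7) = 58.0182 m/s
D = 60 * 58.0182 / (pi * 167) = 6.6351 m


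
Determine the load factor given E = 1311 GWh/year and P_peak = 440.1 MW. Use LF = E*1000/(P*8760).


LF = 1311 * 1000 / (440.1 * 8760) = 0.3401


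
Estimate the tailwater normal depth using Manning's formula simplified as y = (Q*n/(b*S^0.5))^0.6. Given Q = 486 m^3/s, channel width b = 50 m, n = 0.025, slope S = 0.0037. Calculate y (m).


y = (486 * 0.025 / (50 * 0.0037^0.5))^0.6 = 2.2956 m


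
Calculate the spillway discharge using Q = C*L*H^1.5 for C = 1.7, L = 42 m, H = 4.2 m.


Q = 1.7 * 42 * 4.2^1.5 = 614.5711 m^3/s


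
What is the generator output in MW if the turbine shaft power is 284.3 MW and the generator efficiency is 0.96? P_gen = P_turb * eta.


P_gen = 284.3 * 0.96 = 272.9280 MW


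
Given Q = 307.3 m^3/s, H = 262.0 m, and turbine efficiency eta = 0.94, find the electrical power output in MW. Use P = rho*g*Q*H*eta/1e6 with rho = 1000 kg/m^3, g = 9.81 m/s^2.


P = 1000 * 9.81 * 307.3 * 262.0 * 0.94 / 1e6 = 742.4389 MW


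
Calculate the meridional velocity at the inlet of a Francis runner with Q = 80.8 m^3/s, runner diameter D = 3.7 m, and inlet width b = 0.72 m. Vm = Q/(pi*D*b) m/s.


Vm = 80.8 / (pi * 3.7 * 0.72) = 9.6544 m/s


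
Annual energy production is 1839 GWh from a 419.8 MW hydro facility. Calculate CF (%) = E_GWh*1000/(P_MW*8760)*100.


CF = 1839 * 1000 / (419.8 * 8760) * 100 = 50.0075 %


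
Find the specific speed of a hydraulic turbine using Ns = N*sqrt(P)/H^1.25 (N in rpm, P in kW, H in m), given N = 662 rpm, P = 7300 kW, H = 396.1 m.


Ns = 662 * 7300^0.5 / 396.1^1.25 = 32.0084


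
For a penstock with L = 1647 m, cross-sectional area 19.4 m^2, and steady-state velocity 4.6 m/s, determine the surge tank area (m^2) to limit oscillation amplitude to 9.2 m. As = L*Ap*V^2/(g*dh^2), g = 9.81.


As = 1647 * 19.4 * 4.6^2 / (9.81 * 9.2^2) = 814.2661 m^2


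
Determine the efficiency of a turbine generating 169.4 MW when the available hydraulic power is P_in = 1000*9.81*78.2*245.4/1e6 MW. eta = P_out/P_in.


P_in = 1000 * 9.81 * 78.2 * 245.4 / 1e6 = 188.2566 MW
eta = 169.4 / 188.2566 = 0.8998


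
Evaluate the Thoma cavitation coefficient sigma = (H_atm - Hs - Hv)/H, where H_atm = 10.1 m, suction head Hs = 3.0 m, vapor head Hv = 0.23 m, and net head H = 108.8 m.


sigma = (10.1 - 3.0 - 0.23) / 108.8 = 0.0631


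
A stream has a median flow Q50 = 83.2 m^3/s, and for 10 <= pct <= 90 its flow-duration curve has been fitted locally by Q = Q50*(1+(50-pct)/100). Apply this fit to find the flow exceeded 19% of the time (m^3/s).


Q = 83.2 * (1 + (50 - 19)/100) = 108.9920 m^3/s


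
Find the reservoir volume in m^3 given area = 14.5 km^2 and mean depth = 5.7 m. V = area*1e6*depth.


V = 14.5 * 1e6 * 5.7 = 8.2650e+07 m^3


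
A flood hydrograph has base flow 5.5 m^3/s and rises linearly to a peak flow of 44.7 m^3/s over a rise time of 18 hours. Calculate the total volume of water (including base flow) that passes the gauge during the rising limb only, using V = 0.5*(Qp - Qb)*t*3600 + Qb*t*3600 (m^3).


V = 0.5*(44.7 - 5.5)*18*3600 + 5.5*18*3600 = 1.6265e+06 m^3


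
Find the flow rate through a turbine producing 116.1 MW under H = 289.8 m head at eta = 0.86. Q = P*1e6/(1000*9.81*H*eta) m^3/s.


Q = 116.1 * 1e6 / (1000 * 9.81 * 289.8 * 0.86) = 47.4861 m^3/s


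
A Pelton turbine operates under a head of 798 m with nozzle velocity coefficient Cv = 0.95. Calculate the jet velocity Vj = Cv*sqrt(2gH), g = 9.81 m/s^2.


Vj = 0.95 * sqrt(2*9.81*798) = 118.8706 m/s


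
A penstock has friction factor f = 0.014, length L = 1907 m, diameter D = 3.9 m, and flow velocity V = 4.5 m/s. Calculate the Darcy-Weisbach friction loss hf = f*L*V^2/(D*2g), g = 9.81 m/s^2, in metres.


hf = 0.014 * 1907 * 4.5^2 / (3.9 * 2 * 9.81) = 7.0655 m


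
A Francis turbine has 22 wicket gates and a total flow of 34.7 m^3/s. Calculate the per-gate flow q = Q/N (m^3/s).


q = 34.7 / 22 = 1.5773 m^3/s


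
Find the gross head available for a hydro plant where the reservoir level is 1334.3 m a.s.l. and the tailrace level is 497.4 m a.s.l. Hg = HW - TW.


Hg = 1334.3 - 497.4 = 836.9000 m


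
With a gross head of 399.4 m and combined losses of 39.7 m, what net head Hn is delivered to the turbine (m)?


Hn = 399.4 - 39.7 = 359.7000 m


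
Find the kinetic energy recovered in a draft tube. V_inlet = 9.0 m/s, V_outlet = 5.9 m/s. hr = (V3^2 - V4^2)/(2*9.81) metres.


hr = (9.0^2 - 5.9^2) / (2*9.81) = 2.3542 m


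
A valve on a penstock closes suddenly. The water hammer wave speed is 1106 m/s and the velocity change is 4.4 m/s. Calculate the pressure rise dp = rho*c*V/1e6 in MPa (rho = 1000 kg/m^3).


dp = 1000 * 1106 * 4.4 / 1e6 = 4.8664 MPa


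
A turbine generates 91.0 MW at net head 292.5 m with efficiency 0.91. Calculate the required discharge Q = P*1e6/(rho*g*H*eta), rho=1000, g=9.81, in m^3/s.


Q = 91.0 * 1e6 / (1000 * 9.81 * 292.5 * 0.91) = 34.8502 m^3/s


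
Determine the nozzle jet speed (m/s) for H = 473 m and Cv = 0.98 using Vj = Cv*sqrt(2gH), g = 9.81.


Vj = 0.98 * sqrt(2*9.81*473) = 94.4074 m/s


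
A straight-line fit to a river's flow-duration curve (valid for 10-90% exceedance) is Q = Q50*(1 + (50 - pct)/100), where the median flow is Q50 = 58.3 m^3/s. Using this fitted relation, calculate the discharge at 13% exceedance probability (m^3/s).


Q = 58.3 * (1 + (50 - 13)/100) = 79.8710 m^3/s


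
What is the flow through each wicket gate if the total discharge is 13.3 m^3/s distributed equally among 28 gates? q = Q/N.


q = 13.3 / 28 = 0.4750 m^3/s


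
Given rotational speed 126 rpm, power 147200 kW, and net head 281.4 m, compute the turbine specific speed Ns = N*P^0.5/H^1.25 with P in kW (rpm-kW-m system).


Ns = 126 * 147200^0.5 / 281.4^1.25 = 41.9440


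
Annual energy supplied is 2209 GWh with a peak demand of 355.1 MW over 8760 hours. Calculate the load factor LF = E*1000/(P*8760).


LF = 2209 * 1000 / (355.1 * 8760) = 0.7101


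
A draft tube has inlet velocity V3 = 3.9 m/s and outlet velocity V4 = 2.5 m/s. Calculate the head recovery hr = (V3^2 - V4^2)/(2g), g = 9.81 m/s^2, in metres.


hr = (3.9^2 - 2.5^2) / (2*9.81) = 0.4567 m


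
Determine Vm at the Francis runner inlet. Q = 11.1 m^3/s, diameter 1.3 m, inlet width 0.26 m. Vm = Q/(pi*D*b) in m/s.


Vm = 11.1 / (pi * 1.3 * 0.26) = 10.4534 m/s


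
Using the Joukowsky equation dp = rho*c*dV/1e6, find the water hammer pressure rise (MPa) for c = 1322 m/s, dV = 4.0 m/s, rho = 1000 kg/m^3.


dp = 1000 * 1322 * 4.0 / 1e6 = 5.2880 MPa


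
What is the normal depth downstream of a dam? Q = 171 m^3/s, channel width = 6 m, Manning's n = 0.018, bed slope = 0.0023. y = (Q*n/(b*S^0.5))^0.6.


y = (171 * 0.018 / (6 * 0.0023^0.5))^0.6 = 4.1453 m


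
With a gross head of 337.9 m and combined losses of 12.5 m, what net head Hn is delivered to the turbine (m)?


Hn = 337.9 - 12.5 = 325.4000 m


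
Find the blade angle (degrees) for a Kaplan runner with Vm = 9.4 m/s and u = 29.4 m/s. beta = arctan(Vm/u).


beta = arctan(9.4 / 29.4) = 17.7305 degrees


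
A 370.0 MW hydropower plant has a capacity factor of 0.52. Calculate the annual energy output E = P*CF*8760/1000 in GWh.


E = 370.0 * 0.52 * 8760 / 1000 = 1685.4240 GWh


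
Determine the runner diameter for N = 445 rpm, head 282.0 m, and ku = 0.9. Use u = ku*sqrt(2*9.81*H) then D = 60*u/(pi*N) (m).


u = 0.9 * sqrt(2*9.81*282.0) = 66.9448 m/s
D = 60 * 66.9448 / (pi * 445) = 2.8731 m


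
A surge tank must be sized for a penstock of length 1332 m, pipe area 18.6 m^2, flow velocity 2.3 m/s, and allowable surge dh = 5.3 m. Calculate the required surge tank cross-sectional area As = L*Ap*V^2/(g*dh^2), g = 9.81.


As = 1332 * 18.6 * 2.3^2 / (9.81 * 5.3^2) = 475.6112 m^2


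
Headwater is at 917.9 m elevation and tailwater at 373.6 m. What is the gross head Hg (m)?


Hg = 917.9 - 373.6 = 544.3000 m


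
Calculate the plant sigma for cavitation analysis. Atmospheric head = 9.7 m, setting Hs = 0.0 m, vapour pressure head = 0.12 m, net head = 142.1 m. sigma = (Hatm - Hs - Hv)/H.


sigma = (9.7 - 0.0 - 0.12) / 142.1 = 0.0674


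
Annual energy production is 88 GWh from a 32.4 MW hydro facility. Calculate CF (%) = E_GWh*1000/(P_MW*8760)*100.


CF = 88 * 1000 / (32.4 * 8760) * 100 = 31.0051 %


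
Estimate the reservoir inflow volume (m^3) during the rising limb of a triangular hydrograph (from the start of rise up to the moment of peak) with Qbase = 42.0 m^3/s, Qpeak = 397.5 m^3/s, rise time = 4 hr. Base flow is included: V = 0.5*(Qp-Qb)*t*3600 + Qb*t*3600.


V = 0.5*(397.5 - 42.0)*4*3600 + 42.0*4*3600 = 3.1644e+06 m^3


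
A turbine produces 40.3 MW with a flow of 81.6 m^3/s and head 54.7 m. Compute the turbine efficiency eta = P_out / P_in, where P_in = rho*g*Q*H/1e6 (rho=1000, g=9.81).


P_in = 1000 * 9.81 * 81.6 * 54.7 / 1e6 = 43.7871 MW
eta = 40.3 / 43.7871 = 0.9204


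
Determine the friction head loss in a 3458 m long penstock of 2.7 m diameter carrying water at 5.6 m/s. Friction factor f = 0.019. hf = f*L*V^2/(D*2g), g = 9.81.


hf = 0.019 * 3458 * 5.6^2 / (2.7 * 2 * 9.81) = 38.8948 m


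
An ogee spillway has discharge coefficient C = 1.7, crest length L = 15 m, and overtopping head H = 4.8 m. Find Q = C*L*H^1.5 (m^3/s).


Q = 1.7 * 15 * 4.8^1.5 = 268.1650 m^3/s


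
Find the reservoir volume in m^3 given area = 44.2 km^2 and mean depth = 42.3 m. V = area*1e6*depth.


V = 44.2 * 1e6 * 42.3 = 1.8697e+09 m^3


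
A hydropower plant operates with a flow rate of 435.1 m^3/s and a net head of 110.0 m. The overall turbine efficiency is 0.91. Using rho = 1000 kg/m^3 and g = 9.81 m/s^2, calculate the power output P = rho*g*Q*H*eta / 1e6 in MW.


P = 1000 * 9.81 * 435.1 * 110.0 * 0.91 / 1e6 = 427.2599 MW


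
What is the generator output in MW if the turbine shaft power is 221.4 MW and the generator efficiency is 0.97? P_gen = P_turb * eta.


P_gen = 221.4 * 0.97 = 214.7580 MW


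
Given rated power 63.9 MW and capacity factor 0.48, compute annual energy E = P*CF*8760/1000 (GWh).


E = 63.9 * 0.48 * 8760 / 1000 = 268.6867 GWh


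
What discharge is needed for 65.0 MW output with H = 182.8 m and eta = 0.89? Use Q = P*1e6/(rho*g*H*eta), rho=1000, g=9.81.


Q = 65.0 * 1e6 / (1000 * 9.81 * 182.8 * 0.89) = 40.7266 m^3/s


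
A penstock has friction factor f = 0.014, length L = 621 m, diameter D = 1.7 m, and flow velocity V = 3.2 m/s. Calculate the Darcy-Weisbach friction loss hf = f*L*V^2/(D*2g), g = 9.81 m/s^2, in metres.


hf = 0.014 * 621 * 3.2^2 / (1.7 * 2 * 9.81) = 2.6691 m


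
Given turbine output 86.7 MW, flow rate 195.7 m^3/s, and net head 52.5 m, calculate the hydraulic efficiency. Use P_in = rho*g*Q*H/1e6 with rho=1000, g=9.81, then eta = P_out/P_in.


P_in = 1000 * 9.81 * 195.7 * 52.5 / 1e6 = 100.7904 MW
eta = 86.7 / 100.7904 = 0.8602


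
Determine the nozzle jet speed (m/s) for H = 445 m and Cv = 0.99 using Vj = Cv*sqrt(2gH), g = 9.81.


Vj = 0.99 * sqrt(2*9.81*445) = 92.5049 m/s


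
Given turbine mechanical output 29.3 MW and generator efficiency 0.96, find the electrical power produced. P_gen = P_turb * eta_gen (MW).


P_gen = 29.3 * 0.96 = 28.1280 MW


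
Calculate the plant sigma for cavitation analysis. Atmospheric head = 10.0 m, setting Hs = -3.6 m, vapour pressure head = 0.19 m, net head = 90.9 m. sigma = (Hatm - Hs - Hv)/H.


sigma = (10.0 - (-3.6) - 0.19) / 90.9 = 0.1475


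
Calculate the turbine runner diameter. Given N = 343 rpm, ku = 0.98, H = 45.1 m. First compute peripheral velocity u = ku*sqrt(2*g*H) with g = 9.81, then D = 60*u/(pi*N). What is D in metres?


u = 0.98 * sqrt(2*9.81*45.1) = 29.1517 m/s
D = 60 * 29.1517 / (pi * 343) = 1.6232 m


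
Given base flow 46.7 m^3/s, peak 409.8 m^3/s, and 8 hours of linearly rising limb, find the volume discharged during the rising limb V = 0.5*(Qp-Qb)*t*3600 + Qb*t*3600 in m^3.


V = 0.5*(409.8 - 46.7)*8*3600 + 46.7*8*3600 = 6.5736e+06 m^3


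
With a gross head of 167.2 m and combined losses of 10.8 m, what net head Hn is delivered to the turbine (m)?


Hn = 167.2 - 10.8 = 156.4000 m


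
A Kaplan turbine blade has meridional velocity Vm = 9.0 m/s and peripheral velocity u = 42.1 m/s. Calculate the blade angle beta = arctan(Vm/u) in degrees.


beta = arctan(9.0 / 42.1) = 12.0669 degrees


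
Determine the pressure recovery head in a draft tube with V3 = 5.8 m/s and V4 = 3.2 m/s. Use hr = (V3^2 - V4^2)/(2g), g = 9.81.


hr = (5.8^2 - 3.2^2) / (2*9.81) = 1.1927 m


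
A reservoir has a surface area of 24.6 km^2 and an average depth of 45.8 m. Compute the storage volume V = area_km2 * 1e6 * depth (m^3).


V = 24.6 * 1e6 * 45.8 = 1.1267e+09 m^3


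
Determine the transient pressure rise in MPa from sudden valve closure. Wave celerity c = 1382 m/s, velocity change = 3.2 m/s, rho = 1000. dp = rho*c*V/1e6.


dp = 1000 * 1382 * 3.2 / 1e6 = 4.4224 MPa


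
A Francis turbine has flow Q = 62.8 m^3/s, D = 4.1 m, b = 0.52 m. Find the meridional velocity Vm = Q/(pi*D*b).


Vm = 62.8 / (pi * 4.1 * 0.52) = 9.3761 m/s


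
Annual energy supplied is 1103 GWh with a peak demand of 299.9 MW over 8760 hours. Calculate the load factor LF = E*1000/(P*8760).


LF = 1103 * 1000 / (299.9 * 8760) = 0.4199


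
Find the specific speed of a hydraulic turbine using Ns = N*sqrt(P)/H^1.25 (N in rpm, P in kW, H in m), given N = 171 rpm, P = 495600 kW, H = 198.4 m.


Ns = 171 * 495600^0.5 / 198.4^1.25 = 161.6719


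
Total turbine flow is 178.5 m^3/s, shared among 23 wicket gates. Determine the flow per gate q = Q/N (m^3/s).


q = 178.5 / 23 = 7.7609 m^3/s


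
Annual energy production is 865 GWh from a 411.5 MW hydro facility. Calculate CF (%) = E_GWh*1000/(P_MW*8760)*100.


CF = 865 * 1000 / (411.5 * 8760) * 100 = 23.9962 %


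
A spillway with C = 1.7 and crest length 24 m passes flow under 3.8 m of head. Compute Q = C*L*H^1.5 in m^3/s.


Q = 1.7 * 24 * 3.8^1.5 = 302.2286 m^3/s


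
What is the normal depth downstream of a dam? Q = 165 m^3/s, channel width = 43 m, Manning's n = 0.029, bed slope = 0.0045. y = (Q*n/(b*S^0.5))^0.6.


y = (165 * 0.029 / (43 * 0.0045^0.5))^0.6 = 1.3548 m


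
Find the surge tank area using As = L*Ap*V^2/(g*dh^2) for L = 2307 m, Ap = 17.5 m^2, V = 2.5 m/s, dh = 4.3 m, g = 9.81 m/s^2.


As = 2307 * 17.5 * 2.5^2 / (9.81 * 4.3^2) = 1391.1045 m^2


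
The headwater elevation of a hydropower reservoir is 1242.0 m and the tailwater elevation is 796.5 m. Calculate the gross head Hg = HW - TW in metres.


Hg = 1242.0 - 796.5 = 445.5000 m


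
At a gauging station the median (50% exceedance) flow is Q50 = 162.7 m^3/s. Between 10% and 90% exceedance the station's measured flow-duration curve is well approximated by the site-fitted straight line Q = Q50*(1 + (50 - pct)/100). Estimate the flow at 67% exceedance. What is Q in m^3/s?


Q = 162.7 * (1 + (50 - 67)/100) = 135.0410 m^3/s


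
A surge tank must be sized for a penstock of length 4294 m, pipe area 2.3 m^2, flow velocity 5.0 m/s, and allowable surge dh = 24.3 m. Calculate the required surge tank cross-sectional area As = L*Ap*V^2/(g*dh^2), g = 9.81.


As = 4294 * 2.3 * 5.0^2 / (9.81 * 24.3^2) = 42.6234 m^2


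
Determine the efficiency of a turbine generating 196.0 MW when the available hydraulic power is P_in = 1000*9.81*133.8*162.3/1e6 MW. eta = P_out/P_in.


P_in = 1000 * 9.81 * 133.8 * 162.3 / 1e6 = 213.0314 MW
eta = 196.0 / 213.0314 = 0.9201


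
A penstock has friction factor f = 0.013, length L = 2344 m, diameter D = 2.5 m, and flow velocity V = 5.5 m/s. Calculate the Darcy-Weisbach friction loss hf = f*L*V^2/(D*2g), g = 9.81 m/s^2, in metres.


hf = 0.013 * 2344 * 5.5^2 / (2.5 * 2 * 9.81) = 18.7926 m


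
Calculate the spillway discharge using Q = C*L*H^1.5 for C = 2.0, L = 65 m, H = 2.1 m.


Q = 2.0 * 65 * 2.1^1.5 = 395.6146 m^3/s
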